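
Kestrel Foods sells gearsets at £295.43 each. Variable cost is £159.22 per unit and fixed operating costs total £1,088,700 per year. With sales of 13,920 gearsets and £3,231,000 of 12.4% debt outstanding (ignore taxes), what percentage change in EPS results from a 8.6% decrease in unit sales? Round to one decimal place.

-40.1%

Contribution at this volume is 13,920 × £136.21 = £1,896,043.20.
Subtracting fixed costs: EBIT = £1,896,043.20 − £1,088,700 = £807,343.20.
After interest of £400,644.00, pre-tax earnings = £406,699.20.
Degree of combined leverage = contribution ÷ (EBIT − I) = £1,896,043.20 ÷ £406,699.20 = 4.6620.
EPS therefore changes by 4.6620 × (-8.6%) = -40.1%.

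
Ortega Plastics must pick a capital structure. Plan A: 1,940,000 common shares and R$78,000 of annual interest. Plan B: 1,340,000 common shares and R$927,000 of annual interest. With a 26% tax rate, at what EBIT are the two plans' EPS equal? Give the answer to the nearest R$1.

R$2,823,100

At indifference, (EBIT − 78,000)(1 − t)/1,940,000 = (EBIT − 927,000)(1 − t)/1,340,000.
The (1 − t) factor cancels: (EBIT − 78,000) × 1,340,000 = (EBIT − 927,000) × 1,940,000.
EBIT × (1,940,000 − 1,340,000) = 927,000 × 1,940,000 − 78,000 × 1,340,000 = 1,693,860,000,000, so EBIT = 1,693,860,000,000 ÷ 600,000 = 2,823,100.00.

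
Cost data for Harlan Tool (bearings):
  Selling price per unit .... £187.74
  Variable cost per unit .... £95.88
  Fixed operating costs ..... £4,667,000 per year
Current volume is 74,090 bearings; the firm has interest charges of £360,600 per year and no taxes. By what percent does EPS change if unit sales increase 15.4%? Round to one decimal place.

+58.9%

Total contribution margin = 74,090 × £91.86 = £6,805,907.40.
Operating income = contribution − fixed costs = £6,805,907.40 − £4,667,000 = £2,138,907.40.
After interest of £360,600.00, pre-tax earnings = £1,778,307.40.
DCL = total CM / (EBIT − I) = £6,805,907.40 / £1,778,307.40 = 3.8272.
%ΔEPS = DCL × %ΔSales = 3.8272 × +15.4% = +58.9%.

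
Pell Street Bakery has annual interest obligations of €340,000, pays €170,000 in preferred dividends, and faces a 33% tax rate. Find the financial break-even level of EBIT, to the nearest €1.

Preferred dividends are paid after tax, so their pre-tax equivalent is €170,000 ÷ (1 − 0.33) = €253,731.34.
Financial break-even EBIT = interest + D_p ÷ (1 − t) = €340,000 + €253,731.34 = €593,731.34.

€593,731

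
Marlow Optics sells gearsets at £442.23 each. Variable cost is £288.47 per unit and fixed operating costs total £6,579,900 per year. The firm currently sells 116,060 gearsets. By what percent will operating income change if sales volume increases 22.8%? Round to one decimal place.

+36.1%

Total contribution margin = 116,060 × £153.76 = £17,845,385.60.
Operating income = contribution − fixed costs = £17,845,385.60 − £6,579,900 = £11,265,485.60.
DOL = contribution ÷ EBIT = £17,845,385.60 ÷ £11,265,485.60 = 1.5841.
%ΔEBIT = DOL × %ΔSales = 1.5841 × +22.8% = +36.1%.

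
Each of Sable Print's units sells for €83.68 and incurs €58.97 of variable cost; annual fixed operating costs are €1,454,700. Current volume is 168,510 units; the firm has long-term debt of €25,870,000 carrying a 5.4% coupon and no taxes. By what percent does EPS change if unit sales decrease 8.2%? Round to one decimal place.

-26.0%

At 168,510 units, contribution = 168,510 × €24.71 = €4,163,882.10.
Operating income = contribution − fixed costs = €4,163,882.10 − €1,454,700 = €2,709,182.10.
Interest = €1,396,980.00, so EBIT − I = €1,312,202.10.
Degree of combined leverage = contribution ÷ (EBIT − I) = €4,163,882.10 ÷ €1,312,202.10 = 3.1732.
%ΔEPS = DCL × %ΔSales = 3.1732 × -8.2% = -26.0%.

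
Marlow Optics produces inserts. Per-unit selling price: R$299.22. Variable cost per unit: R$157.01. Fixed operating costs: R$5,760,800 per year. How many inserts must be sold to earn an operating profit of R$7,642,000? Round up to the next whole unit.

Unit CM = price − variable cost = R$299.22 − R$157.01 = R$142.21.
Required volume = (fixed costs + target profit) ÷ CM = (R$5,760,800 + R$7,642,000) ÷ R$142.21 = 94,246.54, so 94,247 inserts.

94,247 inserts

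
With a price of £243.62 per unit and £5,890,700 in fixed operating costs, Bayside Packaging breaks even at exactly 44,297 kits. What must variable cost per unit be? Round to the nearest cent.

Contribution per unit must be FC / Q = £5,890,700 / 44,297 = £132.9819.
Variable cost per unit = £243.62 − £132.9819 = £110.64.

£110.64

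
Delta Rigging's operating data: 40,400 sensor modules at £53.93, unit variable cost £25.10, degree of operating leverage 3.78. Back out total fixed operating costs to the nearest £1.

£856,602

At 40,400 units, contribution = 40,400 × £28.83 = £1,164,732.00.
Since DOL = CM ÷ EBIT, EBIT = £1,164,732.00 ÷ 3.78 = £308,130.16.
And FC = contribution − EBIT = £1,164,732.00 − £308,130.16 = £856,602.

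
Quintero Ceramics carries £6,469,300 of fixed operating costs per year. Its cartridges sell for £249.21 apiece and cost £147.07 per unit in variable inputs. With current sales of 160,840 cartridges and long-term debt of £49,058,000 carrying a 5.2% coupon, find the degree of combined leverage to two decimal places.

Total contribution margin = 160,840 × £102.14 = £16,428,197.60.
Operating income = contribution − fixed costs = £16,428,197.60 − £6,469,300 = £9,958,897.60. Interest = £2,551,016.00, so EBIT − I = £7,407,881.60.
DCL = contribution ÷ (EBIT − I) = £16,428,197.60 ÷ £7,407,881.60 = 2.2177.

2.22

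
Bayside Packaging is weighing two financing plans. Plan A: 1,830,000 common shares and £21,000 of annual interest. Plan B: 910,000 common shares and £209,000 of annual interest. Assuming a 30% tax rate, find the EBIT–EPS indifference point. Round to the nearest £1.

At indifference, (EBIT − 21,000)(1 − t)/1,830,000 = (EBIT − 209,000)(1 − t)/910,000.
Cancelling (1 − t) and cross-multiplying: 910,000·(EBIT − 21,000) = 1,830,000·(EBIT − 209,000).
EBIT × (1,830,000 − 910,000) = 209,000 × 1,830,000 − 21,000 × 910,000 = 363,360,000,000, so EBIT = 363,360,000,000 ÷ 920,000 = 394,956.52.

£394,957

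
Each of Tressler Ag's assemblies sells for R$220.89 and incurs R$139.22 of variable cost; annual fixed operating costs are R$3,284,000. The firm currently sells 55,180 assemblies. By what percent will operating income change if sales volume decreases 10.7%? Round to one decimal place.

-39.4%

Contribution at this volume is 55,180 × R$81.67 = R$4,506,550.60.
EBIT = R$4,506,550.60 − R$3,284,000 = R$1,222,550.60.
So DOL = total CM / EBIT = R$4,506,550.60 / R$1,222,550.60 = 3.6862.
Operating income changes by 3.6862 × -10.7% = -39.4%.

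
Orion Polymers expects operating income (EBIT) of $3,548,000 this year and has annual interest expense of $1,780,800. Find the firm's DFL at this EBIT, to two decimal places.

2.01

Annual interest charges come to $1,780,800.00.
Degree of financial leverage = EBIT / (EBIT − interest) = $3,548,000 / $1,767,200.00 = 2.0077.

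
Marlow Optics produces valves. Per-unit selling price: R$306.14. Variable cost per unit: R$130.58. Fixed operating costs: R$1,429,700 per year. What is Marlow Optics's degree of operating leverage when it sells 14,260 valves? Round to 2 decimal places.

Total contribution margin = 14,260 × R$175.56 = R$2,503,485.60.
Operating income = contribution − fixed costs = R$2,503,485.60 − R$1,429,700 = R$1,073,785.60.
So DOL = total CM / EBIT = R$2,503,485.60 / R$1,073,785.60 = 2.3315.

2.33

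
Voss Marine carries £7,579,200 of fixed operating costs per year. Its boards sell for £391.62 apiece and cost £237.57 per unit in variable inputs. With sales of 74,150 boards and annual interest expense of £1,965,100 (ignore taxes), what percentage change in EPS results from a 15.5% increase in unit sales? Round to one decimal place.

+94.3%

At 74,150 units, contribution = 74,150 × £154.05 = £11,422,807.50.
Operating income = contribution − fixed costs = £11,422,807.50 − £7,579,200 = £3,843,607.50.
Interest = £1,965,100.00, so EBIT − I = £1,878,507.50.
Degree of combined leverage = contribution ÷ (EBIT − I) = £11,422,807.50 ÷ £1,878,507.50 = 6.0808.
EPS therefore changes by 6.0808 × (+15.5%) = +94.3%.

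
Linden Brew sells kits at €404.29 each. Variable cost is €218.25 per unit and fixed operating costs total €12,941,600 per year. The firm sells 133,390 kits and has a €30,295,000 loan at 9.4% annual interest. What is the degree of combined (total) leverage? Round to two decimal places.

At 133,390 units, contribution = 133,390 × €186.04 = €24,815,875.60.
Operating income = contribution − fixed costs = €24,815,875.60 − €12,941,600 = €11,874,275.60. Interest = €2,847,730.00, so EBIT − I = €9,026,545.60.
DCL = contribution ÷ (EBIT − I) = €24,815,875.60 ÷ €9,026,545.60 = 2.7492.

2.75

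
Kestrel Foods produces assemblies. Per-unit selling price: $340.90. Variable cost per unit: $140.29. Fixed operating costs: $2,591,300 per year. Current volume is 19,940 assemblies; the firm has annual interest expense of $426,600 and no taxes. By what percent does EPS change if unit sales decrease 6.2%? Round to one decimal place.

At 19,940 units, contribution = 19,940 × $200.61 = $4,000,163.40.
Operating income = contribution − fixed costs = $4,000,163.40 − $2,591,300 = $1,408,863.40.
After interest of $426,600.00, pre-tax earnings = $982,263.40.
DCL = total CM / (EBIT − I) = $4,000,163.40 / $982,263.40 = 4.0724.
EPS therefore changes by 4.0724 × (-6.2%) = -25.2%.

-25.2%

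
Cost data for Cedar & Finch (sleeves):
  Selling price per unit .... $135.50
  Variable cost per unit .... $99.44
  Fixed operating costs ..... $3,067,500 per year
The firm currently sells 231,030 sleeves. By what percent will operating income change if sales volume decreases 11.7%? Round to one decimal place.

-18.5%

Total contribution margin = 231,030 × $36.06 = $8,330,941.80.
EBIT = $8,330,941.80 − $3,067,500 = $5,263,441.80.
So DOL = total CM / EBIT = $8,330,941.80 / $5,263,441.80 = 1.5828.
Operating income changes by 1.5828 × -11.7% = -18.5%.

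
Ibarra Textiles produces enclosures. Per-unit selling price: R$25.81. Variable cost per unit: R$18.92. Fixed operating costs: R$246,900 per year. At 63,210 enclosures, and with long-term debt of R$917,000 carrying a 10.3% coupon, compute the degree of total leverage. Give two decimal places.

At 63,210 units, contribution = 63,210 × R$6.89 = R$435,516.90.
EBIT = R$435,516.90 − R$246,900 = R$188,616.90. Interest = R$94,451.00.
DOL = R$435,516.90 ÷ R$188,616.90 = 2.3090; DFL = R$188,616.90 ÷ R$94,165.90 = 2.0030.
Combined leverage = 2.3090 × 2.0030 = 4.6249.

4.62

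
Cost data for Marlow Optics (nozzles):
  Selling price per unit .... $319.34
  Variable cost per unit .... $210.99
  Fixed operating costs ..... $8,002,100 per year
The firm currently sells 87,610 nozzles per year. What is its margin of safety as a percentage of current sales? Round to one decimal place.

Contribution margin per unit = $319.34 − $210.99 = $108.35. Break-even units = $8,002,100 ÷ $108.35 = 73,854.18; break-even revenue = 73,854.18 × $319.34 = $23,584,592.65.
Actual sales revenue = 87,610 × $319.34 = $27,977,377.40.
Margin of safety = ($27,977,377.40 − $23,584,592.65) ÷ $27,977,377.40 = 15.7%.

15.7%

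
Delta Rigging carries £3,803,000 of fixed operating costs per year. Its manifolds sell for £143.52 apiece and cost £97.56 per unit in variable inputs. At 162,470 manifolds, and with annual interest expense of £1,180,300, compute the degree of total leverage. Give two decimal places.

At 162,470 units, contribution = 162,470 × £45.96 = £7,467,121.20.
Operating income = contribution − fixed costs = £7,467,121.20 − £3,803,000 = £3,664,121.20. Interest = £1,180,300.00.
DOL = £7,467,121.20 ÷ £3,664,121.20 = 2.0379; DFL = £3,664,121.20 ÷ £2,483,821.20 = 1.4752.
DCL = DOL × DFL = 2.0379 × 1.4752 = 3.0063.

3.01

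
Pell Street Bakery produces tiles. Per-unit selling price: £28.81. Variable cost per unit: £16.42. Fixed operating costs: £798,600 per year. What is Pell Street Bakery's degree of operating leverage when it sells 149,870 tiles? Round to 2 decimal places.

Total contribution margin = 149,870 × £12.39 = £1,856,889.30.
Operating income = contribution − fixed costs = £1,856,889.30 − £798,600 = £1,058,289.30.
DOL = contribution ÷ EBIT = £1,856,889.30 ÷ £1,058,289.30 = 1.7546.

1.75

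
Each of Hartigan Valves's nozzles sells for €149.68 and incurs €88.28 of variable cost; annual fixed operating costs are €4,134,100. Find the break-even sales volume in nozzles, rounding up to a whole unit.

67,331 nozzles

Each unit contributes €149.68 − €88.28 = €61.40.
Units to break even: €4,134,100 ÷ €61.40 = 67,330.62, rounded up to 67,331.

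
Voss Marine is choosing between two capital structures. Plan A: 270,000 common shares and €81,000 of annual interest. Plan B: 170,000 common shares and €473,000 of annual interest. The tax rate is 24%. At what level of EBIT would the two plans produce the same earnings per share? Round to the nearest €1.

€1,139,400

At indifference, (EBIT − 81,000)(1 − t)/270,000 = (EBIT − 473,000)(1 − t)/170,000.
The (1 − t) factor cancels: (EBIT − 81,000) × 170,000 = (EBIT − 473,000) × 270,000.
Solving, EBIT = (473,000·270,000 − 81,000·170,000) / (270,000 − 170,000) = 113,940,000,000 / 100,000 = 1,139,400.00.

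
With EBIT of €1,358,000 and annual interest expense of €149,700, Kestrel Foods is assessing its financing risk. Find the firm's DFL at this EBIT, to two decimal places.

Interest = €149,700.00.
Degree of financial leverage = EBIT / (EBIT − interest) = €1,358,000 / €1,208,300.00 = 1.1239.

1.12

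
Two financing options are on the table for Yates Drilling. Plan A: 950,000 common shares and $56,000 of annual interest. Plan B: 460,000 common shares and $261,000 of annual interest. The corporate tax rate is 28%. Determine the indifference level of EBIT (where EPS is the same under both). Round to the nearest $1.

Set EPS_A = EPS_B: (EBIT − $56,000)(1 − 0.28) ÷ 950,000 = (EBIT − $261,000)(1 − 0.28) ÷ 460,000.
The (1 − t) factor cancels: (EBIT − 56,000) × 460,000 = (EBIT − 261,000) × 950,000.
EBIT × (950,000 − 460,000) = 261,000 × 950,000 − 56,000 × 460,000 = 222,190,000,000, so EBIT = 222,190,000,000 ÷ 490,000 = 453,448.98.

$453,449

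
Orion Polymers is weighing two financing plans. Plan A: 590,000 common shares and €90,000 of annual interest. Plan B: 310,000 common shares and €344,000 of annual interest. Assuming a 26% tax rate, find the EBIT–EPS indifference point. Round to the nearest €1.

Set EPS_A = EPS_B: (EBIT − €90,000)(1 − 0.26) ÷ 590,000 = (EBIT − €344,000)(1 − 0.26) ÷ 310,000.
The (1 − t) factor cancels: (EBIT − 90,000) × 310,000 = (EBIT − 344,000) × 590,000.
EBIT × (590,000 − 310,000) = 344,000 × 590,000 − 90,000 × 310,000 = 175,060,000,000, so EBIT = 175,060,000,000 ÷ 280,000 = 625,214.29.

€625,214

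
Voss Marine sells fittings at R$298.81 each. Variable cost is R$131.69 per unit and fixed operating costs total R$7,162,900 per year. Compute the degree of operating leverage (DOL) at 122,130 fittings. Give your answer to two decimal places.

1.54

At 122,130 units, contribution = 122,130 × R$167.12 = R$20,410,365.60.
EBIT = R$20,410,365.60 − R$7,162,900 = R$13,247,465.60.
Degree of operating leverage = R$20,410,365.60 / R$13,247,465.60 = 1.5407.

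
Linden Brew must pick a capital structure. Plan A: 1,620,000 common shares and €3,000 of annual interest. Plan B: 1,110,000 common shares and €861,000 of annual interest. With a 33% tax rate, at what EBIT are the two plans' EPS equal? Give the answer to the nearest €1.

At indifference, (EBIT − 3,000)(1 − t)/1,620,000 = (EBIT − 861,000)(1 − t)/1,110,000.
Cancelling (1 − t) and cross-multiplying: 1,110,000·(EBIT − 3,000) = 1,620,000·(EBIT − 861,000).
Solving, EBIT = (861,000·1,620,000 − 3,000·1,110,000) / (1,620,000 − 1,110,000) = 1,391,490,000,000 / 510,000 = 2,728,411.76.

€2,728,412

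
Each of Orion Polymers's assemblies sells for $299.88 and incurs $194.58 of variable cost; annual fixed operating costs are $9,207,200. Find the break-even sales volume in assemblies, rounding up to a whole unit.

Contribution margin per unit = $299.88 − $194.58 = $105.30.
Break-even volume = fixed costs ÷ CM per unit = $9,207,200 ÷ $105.30 = 87,437.80, so 87,438 assemblies.

87,438 assemblies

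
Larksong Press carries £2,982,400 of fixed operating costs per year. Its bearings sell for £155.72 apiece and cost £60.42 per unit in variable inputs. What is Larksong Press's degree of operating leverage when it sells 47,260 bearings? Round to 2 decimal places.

At 47,260 units, contribution = 47,260 × £95.30 = £4,503,878.00.
Subtracting fixed costs: EBIT = £4,503,878.00 − £2,982,400 = £1,521,478.00.
DOL = contribution ÷ EBIT = £4,503,878.00 ÷ £1,521,478.00 = 2.9602.

2.96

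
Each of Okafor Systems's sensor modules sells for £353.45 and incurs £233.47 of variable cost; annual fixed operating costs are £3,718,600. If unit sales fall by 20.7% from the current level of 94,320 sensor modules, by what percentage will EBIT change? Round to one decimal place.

-30.8%

Contribution at this volume is 94,320 × £119.98 = £11,316,513.60.
EBIT = £11,316,513.60 − £3,718,600 = £7,597,913.60.
Degree of operating leverage = £11,316,513.60 / £7,597,913.60 = 1.4894.
Operating income changes by 1.4894 × -20.7% = -30.8%.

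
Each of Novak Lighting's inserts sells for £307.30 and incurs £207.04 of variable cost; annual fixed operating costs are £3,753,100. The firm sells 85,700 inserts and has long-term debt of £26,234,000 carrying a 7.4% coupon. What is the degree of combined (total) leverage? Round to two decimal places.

At 85,700 units, contribution = 85,700 × £100.26 = £8,592,282.00.
EBIT = £8,592,282.00 − £3,753,100 = £4,839,182.00. Interest = £1,941,316.00, so EBIT − I = £2,897,866.00.
DCL = contribution ÷ (EBIT − I) = £8,592,282.00 ÷ £2,897,866.00 = 2.9650.

2.97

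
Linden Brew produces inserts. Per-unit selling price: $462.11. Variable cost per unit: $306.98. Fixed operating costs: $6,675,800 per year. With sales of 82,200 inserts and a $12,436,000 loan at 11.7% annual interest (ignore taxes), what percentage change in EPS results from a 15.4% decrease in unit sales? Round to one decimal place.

-42.5%

Contribution at this volume is 82,200 × $155.13 = $12,751,686.00.
Subtracting fixed costs: EBIT = $12,751,686.00 − $6,675,800 = $6,075,886.00.
After interest of $1,455,012.00, pre-tax earnings = $4,620,874.00.
Degree of combined leverage = contribution ÷ (EBIT − I) = $12,751,686.00 ÷ $4,620,874.00 = 2.7596.
%ΔEPS = DCL × %ΔSales = 2.7596 × -15.4% = -42.5%.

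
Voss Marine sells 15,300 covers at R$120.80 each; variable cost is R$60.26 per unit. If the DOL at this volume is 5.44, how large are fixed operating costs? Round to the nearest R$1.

R$755,993

Total contribution margin = 15,300 × R$60.54 = R$926,262.00.
Since DOL = CM ÷ EBIT, EBIT = R$926,262.00 ÷ 5.44 = R$170,268.75.
And FC = contribution − EBIT = R$926,262.00 − R$170,268.75 = R$755,993.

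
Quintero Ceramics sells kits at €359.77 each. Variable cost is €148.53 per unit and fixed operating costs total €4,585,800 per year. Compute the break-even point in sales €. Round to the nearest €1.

€7,810,231

CM per unit = €359.77 − €148.53 = €211.24; CM ratio = €211.24 / €359.77 = 0.5872.
Break-even revenue = fixed costs × price ÷ CM = €4,585,800 × €359.77 ÷ €211.24 = €7,810,231.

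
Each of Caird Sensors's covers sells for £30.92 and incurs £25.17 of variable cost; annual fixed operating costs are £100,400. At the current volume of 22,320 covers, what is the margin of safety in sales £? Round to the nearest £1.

£150,244

Each unit contributes £30.92 − £25.17 = £5.75. Break-even units = £100,400 ÷ £5.75 = 17,460.87; break-even revenue = 17,460.87 × £30.92 = £539,890.09.
Actual sales revenue = 22,320 × £30.92 = £690,134.40.
Margin of safety = £690,134.40 − £539,890.09 = £150,244.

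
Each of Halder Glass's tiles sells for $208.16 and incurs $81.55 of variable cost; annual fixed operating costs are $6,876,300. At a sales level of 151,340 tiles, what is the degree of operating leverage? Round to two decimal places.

1.56

Total contribution margin = 151,340 × $126.61 = $19,161,157.40.
Subtracting fixed costs: EBIT = $19,161,157.40 − $6,876,300 = $12,284,857.40.
DOL = contribution ÷ EBIT = $19,161,157.40 ÷ $12,284,857.40 = 1.5597.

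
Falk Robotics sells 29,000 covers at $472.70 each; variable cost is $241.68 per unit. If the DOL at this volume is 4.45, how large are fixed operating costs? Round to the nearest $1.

Contribution at this volume is 29,000 × $231.02 = $6,699,580.00.
DOL = contribution / EBIT, so EBIT = $6,699,580.00 / 4.45 = $1,505,523.60.
Fixed costs = CM − EBIT = $6,699,580.00 − $1,505,523.60 = $5,194,056.

$5,194,056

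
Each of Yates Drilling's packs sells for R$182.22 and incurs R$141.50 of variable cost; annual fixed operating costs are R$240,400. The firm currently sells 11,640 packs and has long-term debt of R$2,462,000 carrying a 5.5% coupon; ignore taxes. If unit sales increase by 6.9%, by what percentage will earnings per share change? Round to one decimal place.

Contribution at this volume is 11,640 × R$40.72 = R$473,980.80.
EBIT = R$473,980.80 − R$240,400 = R$233,580.80.
Interest = R$135,410.00, so EBIT − I = R$98,170.80.
DCL = total CM / (EBIT − I) = R$473,980.80 / R$98,170.80 = 4.8281.
%ΔEPS = DCL × %ΔSales = 4.8281 × +6.9% = +33.3%.

+33.3%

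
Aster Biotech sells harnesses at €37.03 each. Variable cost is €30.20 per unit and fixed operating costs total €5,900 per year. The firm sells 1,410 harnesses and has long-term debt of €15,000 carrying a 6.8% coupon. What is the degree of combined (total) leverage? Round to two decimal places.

At 1,410 units, contribution = 1,410 × €6.83 = €9,630.30.
Operating income = contribution − fixed costs = €9,630.30 − €5,900 = €3,730.30. Interest = €1,020.00.
DOL = €9,630.30 ÷ €3,730.30 = 2.5816; DFL = €3,730.30 ÷ €2,710.30 = 1.3763.
Combined leverage = 2.5816 × 1.3763 = 3.5531.

3.55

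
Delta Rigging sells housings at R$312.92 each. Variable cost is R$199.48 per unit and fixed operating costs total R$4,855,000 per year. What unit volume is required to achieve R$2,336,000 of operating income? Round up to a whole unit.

63,391 housings

Unit CM = price − variable cost = R$312.92 − R$199.48 = R$113.44.
Required volume = (fixed costs + target profit) ÷ CM = (R$4,855,000 + R$2,336,000) ÷ R$113.44 = 63,390.34, so 63,391 housings.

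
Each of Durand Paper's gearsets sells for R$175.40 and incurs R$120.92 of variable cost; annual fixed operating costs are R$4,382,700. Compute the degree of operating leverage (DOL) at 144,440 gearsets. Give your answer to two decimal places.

2.26

At 144,440 units, contribution = 144,440 × R$54.48 = R$7,869,091.20.
Subtracting fixed costs: EBIT = R$7,869,091.20 − R$4,382,700 = R$3,486,391.20.
So DOL = total CM / EBIT = R$7,869,091.20 / R$3,486,391.20 = 2.2571.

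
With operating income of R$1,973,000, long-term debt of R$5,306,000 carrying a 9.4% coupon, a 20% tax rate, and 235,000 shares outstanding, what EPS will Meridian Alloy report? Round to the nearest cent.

R$5.02

Pre-tax income = R$1,973,000 − R$498,764.00 = R$1,474,236.00.
Net income = R$1,474,236.00 × (1 − 0.20) = R$1,179,388.80.
Per share: R$1,179,388.80 / 235,000 shares = R$5.02.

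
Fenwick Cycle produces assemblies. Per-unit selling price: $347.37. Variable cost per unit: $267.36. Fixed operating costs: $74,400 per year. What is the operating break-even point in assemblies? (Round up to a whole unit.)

Unit CM = price − variable cost = $347.37 − $267.36 = $80.01.
Break-even Q = $74,400 / $80.01 = 929.88 → 930 assemblies.

930 assemblies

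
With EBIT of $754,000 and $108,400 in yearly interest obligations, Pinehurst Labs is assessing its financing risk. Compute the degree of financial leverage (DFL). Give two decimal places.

Annual interest charges come to $108,400.00.
DFL = EBIT ÷ (EBIT − I) = $754,000 ÷ ($754,000 − $108,400.00) = $754,000 ÷ $645,600.00 = 1.1679.

1.17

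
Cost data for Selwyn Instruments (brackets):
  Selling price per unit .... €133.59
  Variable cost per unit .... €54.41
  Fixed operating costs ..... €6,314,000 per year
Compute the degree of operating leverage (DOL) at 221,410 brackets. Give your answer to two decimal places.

Total contribution margin = 221,410 × €79.18 = €17,531,243.80.
Subtracting fixed costs: EBIT = €17,531,243.80 − €6,314,000 = €11,217,243.80.
So DOL = total CM / EBIT = €17,531,243.80 / €11,217,243.80 = 1.5629.

1.56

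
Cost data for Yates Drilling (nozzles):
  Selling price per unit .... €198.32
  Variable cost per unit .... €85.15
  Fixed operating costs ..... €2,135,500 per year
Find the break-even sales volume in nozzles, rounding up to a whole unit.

18,870 nozzles

Unit CM = price − variable cost = €198.32 − €85.15 = €113.17.
Break-even volume = fixed costs ÷ CM per unit = €2,135,500 ÷ €113.17 = 18,869.84, so 18,870 nozzles.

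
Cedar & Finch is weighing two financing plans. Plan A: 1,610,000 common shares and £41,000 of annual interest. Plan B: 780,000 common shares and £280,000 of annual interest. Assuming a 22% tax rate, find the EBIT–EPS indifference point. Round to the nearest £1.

£504,602

At indifference, (EBIT − 41,000)(1 − t)/1,610,000 = (EBIT − 280,000)(1 − t)/780,000.
The (1 − t) factor cancels: (EBIT − 41,000) × 780,000 = (EBIT − 280,000) × 1,610,000.
Solving, EBIT = (280,000·1,610,000 − 41,000·780,000) / (1,610,000 − 780,000) = 418,820,000,000 / 830,000 = 504,602.41.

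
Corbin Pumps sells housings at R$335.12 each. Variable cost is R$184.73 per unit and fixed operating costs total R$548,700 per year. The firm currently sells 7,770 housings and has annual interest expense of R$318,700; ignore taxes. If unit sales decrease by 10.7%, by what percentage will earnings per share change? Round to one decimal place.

-41.5%

At 7,770 units, contribution = 7,770 × R$150.39 = R$1,168,530.30.
Subtracting fixed costs: EBIT = R$1,168,530.30 − R$548,700 = R$619,830.30.
After interest of R$318,700.00, pre-tax earnings = R$301,130.30.
DCL = total CM / (EBIT − I) = R$1,168,530.30 / R$301,130.30 = 3.8805.
%ΔEPS = DCL × %ΔSales = 3.8805 × -10.7% = -41.5%.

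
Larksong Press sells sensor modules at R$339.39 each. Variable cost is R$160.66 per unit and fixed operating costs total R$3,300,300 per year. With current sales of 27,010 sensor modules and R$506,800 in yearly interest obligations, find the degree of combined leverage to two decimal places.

Total contribution margin = 27,010 × R$178.73 = R$4,827,497.30.
Operating income = contribution − fixed costs = R$4,827,497.30 − R$3,300,300 = R$1,527,197.30. Interest = R$506,800.00, so EBIT − I = R$1,020,397.30.
Degree of total leverage = total CM / (EBIT − interest) = R$4,827,497.30 / R$1,020,397.30 = 4.7310.

4.73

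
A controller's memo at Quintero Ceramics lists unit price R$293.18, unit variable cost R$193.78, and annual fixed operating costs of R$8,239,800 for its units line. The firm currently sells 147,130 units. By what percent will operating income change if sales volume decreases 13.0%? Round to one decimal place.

Total contribution margin = 147,130 × R$99.40 = R$14,624,722.00.
Subtracting fixed costs: EBIT = R$14,624,722.00 − R$8,239,800 = R$6,384,922.00.
Degree of operating leverage = R$14,624,722.00 / R$6,384,922.00 = 2.2905.
Operating income changes by 2.2905 × -13.0% = -29.8%.

-29.8%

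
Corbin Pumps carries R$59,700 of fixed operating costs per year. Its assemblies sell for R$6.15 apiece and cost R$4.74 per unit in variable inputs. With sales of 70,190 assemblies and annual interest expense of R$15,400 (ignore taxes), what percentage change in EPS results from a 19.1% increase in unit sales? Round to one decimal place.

+79.2%

At 70,190 units, contribution = 70,190 × R$1.41 = R$98,967.90.
EBIT = R$98,967.90 − R$59,700 = R$39,267.90.
After interest of R$15,400.00, pre-tax earnings = R$23,867.90.
DCL = total CM / (EBIT − I) = R$98,967.90 / R$23,867.90 = 4.1465.
%ΔEPS = DCL × %ΔSales = 4.1465 × +19.1% = +79.2%.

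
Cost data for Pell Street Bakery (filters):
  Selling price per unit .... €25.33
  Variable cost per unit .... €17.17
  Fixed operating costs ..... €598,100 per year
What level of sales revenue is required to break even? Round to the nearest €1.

Contribution margin per unit = €25.33 − €17.17 = €8.16, a CM ratio of €8.16 ÷ €25.33 = 0.3221.
Break-even sales = FC ÷ CM ratio = €598,100 × €25.33 / €8.16 = €1,856,602.

€1,856,602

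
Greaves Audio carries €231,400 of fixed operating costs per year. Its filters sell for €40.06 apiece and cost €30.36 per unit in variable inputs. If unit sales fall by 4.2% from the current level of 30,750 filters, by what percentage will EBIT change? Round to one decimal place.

-18.7%

At 30,750 units, contribution = 30,750 × €9.70 = €298,275.00.
EBIT = €298,275.00 − €231,400 = €66,875.00.
So DOL = total CM / EBIT = €298,275.00 / €66,875.00 = 4.4602.
So EBIT moves 4.4602 × (-4.2%) = -18.7%.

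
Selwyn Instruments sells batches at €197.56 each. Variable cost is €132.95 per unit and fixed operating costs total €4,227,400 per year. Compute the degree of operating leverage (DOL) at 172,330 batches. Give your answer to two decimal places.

1.61

Total contribution margin = 172,330 × €64.61 = €11,134,241.30.
EBIT = €11,134,241.30 − €4,227,400 = €6,906,841.30.
Degree of operating leverage = €11,134,241.30 / €6,906,841.30 = 1.6121.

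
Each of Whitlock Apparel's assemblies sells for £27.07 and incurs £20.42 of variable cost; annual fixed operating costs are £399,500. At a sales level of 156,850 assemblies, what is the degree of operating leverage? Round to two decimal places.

Total contribution margin = 156,850 × £6.65 = £1,043,052.50.
Subtracting fixed costs: EBIT = £1,043,052.50 − £399,500 = £643,552.50.
Degree of operating leverage = £1,043,052.50 / £643,552.50 = 1.6208.

1.62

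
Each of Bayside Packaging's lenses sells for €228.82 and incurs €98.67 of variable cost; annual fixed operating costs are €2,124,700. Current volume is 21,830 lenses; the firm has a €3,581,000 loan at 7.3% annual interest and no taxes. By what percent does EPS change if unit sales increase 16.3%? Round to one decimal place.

+101.8%

Total contribution margin = 21,830 × €130.15 = €2,841,174.50.
EBIT = €2,841,174.50 − €2,124,700 = €716,474.50.
Interest = €261,413.00, so EBIT − I = €455,061.50.
DCL = total CM / (EBIT − I) = €2,841,174.50 / €455,061.50 = 6.2435.
EPS therefore changes by 6.2435 × (+16.3%) = +101.8%.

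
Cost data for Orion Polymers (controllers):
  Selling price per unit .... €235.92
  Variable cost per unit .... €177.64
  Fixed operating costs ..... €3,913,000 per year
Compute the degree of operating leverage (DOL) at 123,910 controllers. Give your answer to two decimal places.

Contribution at this volume is 123,910 × €58.28 = €7,221,474.80.
EBIT = €7,221,474.80 − €3,913,000 = €3,308,474.80.
Degree of operating leverage = €7,221,474.80 / €3,308,474.80 = 2.1827.

2.18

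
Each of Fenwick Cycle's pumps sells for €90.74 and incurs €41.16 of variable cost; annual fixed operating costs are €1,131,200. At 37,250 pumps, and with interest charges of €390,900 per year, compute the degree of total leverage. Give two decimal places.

5.69

At 37,250 units, contribution = 37,250 × €49.58 = €1,846,855.00.
EBIT = €1,846,855.00 − €1,131,200 = €715,655.00. Interest = €390,900.00, so EBIT − I = €324,755.00.
Degree of total leverage = total CM / (EBIT − interest) = €1,846,855.00 / €324,755.00 = 5.6869.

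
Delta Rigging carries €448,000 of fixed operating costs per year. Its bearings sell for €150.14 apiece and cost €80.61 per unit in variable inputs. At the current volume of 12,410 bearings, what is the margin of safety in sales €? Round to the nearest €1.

Unit CM = price − variable cost = €150.14 − €80.61 = €69.53. Break-even units = €448,000 ÷ €69.53 = 6,443.26; break-even revenue = 6,443.26 × €150.14 = €967,391.34.
Actual sales revenue = 12,410 × €150.14 = €1,863,237.40.
Margin of safety = €1,863,237.40 − €967,391.34 = €895,846.

€895,846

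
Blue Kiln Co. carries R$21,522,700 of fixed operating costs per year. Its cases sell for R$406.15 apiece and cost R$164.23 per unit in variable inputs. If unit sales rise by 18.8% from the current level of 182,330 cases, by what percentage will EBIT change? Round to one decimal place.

+36.7%

At 182,330 units, contribution = 182,330 × R$241.92 = R$44,109,273.60.
Operating income = contribution − fixed costs = R$44,109,273.60 − R$21,522,700 = R$22,586,573.60.
So DOL = total CM / EBIT = R$44,109,273.60 / R$22,586,573.60 = 1.9529.
%ΔEBIT = DOL × %ΔSales = 1.9529 × +18.8% = +36.7%.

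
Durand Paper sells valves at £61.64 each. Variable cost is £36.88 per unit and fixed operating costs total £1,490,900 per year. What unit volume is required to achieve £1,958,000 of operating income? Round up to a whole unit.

139,294 valves

Unit CM = price − variable cost = £61.64 − £36.88 = £24.76.
Need Q such that Q × £24.76 − £1,490,900 = £1,958,000, i.e. Q = £3,448,900 / £24.76 = 139,293.21 → 139,294.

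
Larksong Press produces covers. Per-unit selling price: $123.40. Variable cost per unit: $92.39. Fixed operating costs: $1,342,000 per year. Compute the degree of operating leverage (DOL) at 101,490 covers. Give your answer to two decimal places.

1.74

Contribution at this volume is 101,490 × $31.01 = $3,147,204.90.
EBIT = $3,147,204.90 − $1,342,000 = $1,805,204.90.
So DOL = total CM / EBIT = $3,147,204.90 / $1,805,204.90 = 1.7434.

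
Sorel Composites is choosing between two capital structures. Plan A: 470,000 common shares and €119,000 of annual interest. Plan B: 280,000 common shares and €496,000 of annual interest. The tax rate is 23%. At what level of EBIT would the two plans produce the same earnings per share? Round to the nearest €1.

At indifference, (EBIT − 119,000)(1 − t)/470,000 = (EBIT − 496,000)(1 − t)/280,000.
Cancelling (1 − t) and cross-multiplying: 280,000·(EBIT − 119,000) = 470,000·(EBIT − 496,000).
Solving, EBIT = (496,000·470,000 − 119,000·280,000) / (470,000 − 280,000) = 199,800,000,000 / 190,000 = 1,051,578.95.

€1,051,579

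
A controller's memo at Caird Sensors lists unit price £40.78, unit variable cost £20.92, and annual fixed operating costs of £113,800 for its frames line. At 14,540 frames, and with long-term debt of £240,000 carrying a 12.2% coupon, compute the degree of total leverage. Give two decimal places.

Contribution at this volume is 14,540 × £19.86 = £288,764.40.
EBIT = £288,764.40 − £113,800 = £174,964.40. Interest = £29,280.00.
DOL = £288,764.40 ÷ £174,964.40 = 1.6504; DFL = £174,964.40 ÷ £145,684.40 = 1.2010.
Combined leverage = 1.6504 × 1.2010 = 1.9821.

1.98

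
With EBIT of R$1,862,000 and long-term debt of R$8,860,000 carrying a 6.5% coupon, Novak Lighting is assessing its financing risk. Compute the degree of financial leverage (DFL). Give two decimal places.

1.45

Annual interest charges come to R$575,900.00.
DFL = EBIT ÷ (EBIT − I) = R$1,862,000 ÷ (R$1,862,000 − R$575,900.00) = R$1,862,000 ÷ R$1,286,100.00 = 1.4478.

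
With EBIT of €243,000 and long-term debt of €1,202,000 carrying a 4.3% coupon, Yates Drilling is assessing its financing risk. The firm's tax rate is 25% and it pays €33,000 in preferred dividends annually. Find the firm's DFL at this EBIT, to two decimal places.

Annual interest charges come to €51,686.00.
Preferred dividends grossed up pre-tax: €33,000 / (1 − 0.25) = €44,000.00.
DFL = EBIT ÷ [EBIT − I − D_p/(1−t)] = €243,000 ÷ [€243,000 − €51,686.00 − €44,000.00] = €243,000 ÷ €147,314.00 = 1.6495.

1.65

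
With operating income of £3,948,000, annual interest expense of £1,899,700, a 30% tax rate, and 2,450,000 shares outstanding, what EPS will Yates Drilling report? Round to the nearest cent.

£0.59

Pre-tax income = £3,948,000 − £1,899,700.00 = £2,048,300.00.
After tax at 30%: net income = £2,048,300.00 × 0.70 = £1,433,810.00.
Per share: £1,433,810.00 / 2,450,000 shares = £0.59.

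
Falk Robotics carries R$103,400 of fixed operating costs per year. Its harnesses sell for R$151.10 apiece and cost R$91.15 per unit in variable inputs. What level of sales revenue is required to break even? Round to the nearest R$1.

R$260,613

Contribution margin per unit = R$151.10 − R$91.15 = R$59.95, a CM ratio of R$59.95 ÷ R$151.10 = 0.3968.
Break-even sales = FC ÷ CM ratio = R$103,400 × R$151.10 / R$59.95 = R$260,613.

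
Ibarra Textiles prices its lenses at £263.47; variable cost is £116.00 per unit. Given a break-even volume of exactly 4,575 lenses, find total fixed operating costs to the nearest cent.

Unit CM = price − variable cost = £263.47 − £116.00 = £147.47.
Since BE = FC / CM, FC = 4,575 × £147.47 = £674,675.25.

£674,675.25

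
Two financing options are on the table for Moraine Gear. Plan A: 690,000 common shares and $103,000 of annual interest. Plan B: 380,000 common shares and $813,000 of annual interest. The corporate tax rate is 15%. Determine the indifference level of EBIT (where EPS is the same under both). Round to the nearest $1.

At indifference, (EBIT − 103,000)(1 − t)/690,000 = (EBIT − 813,000)(1 − t)/380,000.
The (1 − t) factor cancels: (EBIT − 103,000) × 380,000 = (EBIT − 813,000) × 690,000.
EBIT × (690,000 − 380,000) = 813,000 × 690,000 − 103,000 × 380,000 = 521,830,000,000, so EBIT = 521,830,000,000 ÷ 310,000 = 1,683,322.58.

$1,683,323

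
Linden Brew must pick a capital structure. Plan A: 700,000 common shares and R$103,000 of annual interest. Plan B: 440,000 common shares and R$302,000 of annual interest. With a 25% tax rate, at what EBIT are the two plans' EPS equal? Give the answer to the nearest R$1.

At indifference, (EBIT − 103,000)(1 − t)/700,000 = (EBIT − 302,000)(1 − t)/440,000.
Cancelling (1 − t) and cross-multiplying: 440,000·(EBIT − 103,000) = 700,000·(EBIT − 302,000).
EBIT × (700,000 − 440,000) = 302,000 × 700,000 − 103,000 × 440,000 = 166,080,000,000, so EBIT = 166,080,000,000 ÷ 260,000 = 638,769.23.

R$638,769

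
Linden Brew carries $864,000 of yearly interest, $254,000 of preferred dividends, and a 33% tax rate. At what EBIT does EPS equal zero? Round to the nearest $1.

$1,243,104

Grossing the preferred dividend up to pre-tax terms: $254,000 / (1 − 0.33) = $379,104.48.
EPS = 0 when EBIT covers interest plus the pre-tax preferred burden: $864,000 + $379,104.48 = $1,243,104.48.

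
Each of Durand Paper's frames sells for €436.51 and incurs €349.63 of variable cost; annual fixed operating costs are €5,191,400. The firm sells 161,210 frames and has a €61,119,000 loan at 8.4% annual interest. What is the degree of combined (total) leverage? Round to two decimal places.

Contribution at this volume is 161,210 × €86.88 = €14,005,924.80.
Subtracting fixed costs: EBIT = €14,005,924.80 − €5,191,400 = €8,814,524.80. Interest = €5,133,996.00.
DOL = €14,005,924.80 ÷ €8,814,524.80 = 1.5890; DFL = €8,814,524.80 ÷ €3,680,528.80 = 2.3949.
Combined leverage = 1.5890 × 2.3949 = 3.8055.

3.81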